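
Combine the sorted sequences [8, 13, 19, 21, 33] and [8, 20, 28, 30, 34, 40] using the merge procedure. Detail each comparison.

Merging process:

Compare 8 vs 8: take 8 from left. Merged: [8]
Compare 13 vs 8: take 8 from right. Merged: [8, 8]
Compare 13 vs 20: take 13 from left. Merged: [8, 8, 13]
Compare 19 vs 20: take 19 from left. Merged: [8, 8, 13, 19]
Compare 21 vs 20: take 20 from right. Merged: [8, 8, 13, 19, 20]
Compare 21 vs 28: take 21 from left. Merged: [8, 8, 13, 19, 20, 21]
Compare 33 vs 28: take 28 from right. Merged: [8, 8, 13, 19, 20, 21, 28]
Compare 33 vs 30: take 30 from right. Merged: [8, 8, 13, 19, 20, 21, 28, 30]
Compare 33 vs 34: take 33 from left. Merged: [8, 8, 13, 19, 20, 21, 28, 30, 33]
Append remaining from right: [34, 40]. Merged: [8, 8, 13, 19, 20, 21, 28, 30, 33, 34, 40]

Final merged array: [8, 8, 13, 19, 20, 21, 28, 30, 33, 34, 40]
Total comparisons: 9

The merged array is [8, 8, 13, 19, 20, 21, 28, 30, 33, 34, 40], requiring 9 comparisons. The merge step runs in O(n) time where n is the total number of elements.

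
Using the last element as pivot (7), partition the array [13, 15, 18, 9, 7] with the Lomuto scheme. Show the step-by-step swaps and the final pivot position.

Lomuto partition with pivot = 7:

Initial array: [13, 15, 18, 9, 7]

arr[0]=13 > 7: no swap
arr[1]=15 > 7: no swap
arr[2]=18 > 7: no swap
arr[3]=9 > 7: no swap

Place pivot at position 0: [7, 15, 18, 9, 13]
Pivot position: 0

After partitioning with pivot 7, the array becomes [7, 15, 18, 9, 13]. The pivot is placed at index 0. All elements to the left of the pivot are <= 7, and all elements to the right are > 7.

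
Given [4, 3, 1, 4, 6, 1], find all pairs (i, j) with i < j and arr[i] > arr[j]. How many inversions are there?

Finding inversions in [4, 3, 1, 4, 6, 1]:

(0, 1): arr[0]=4 > arr[1]=3
(0, 2): arr[0]=4 > arr[2]=1
(0, 5): arr[0]=4 > arr[5]=1
(1, 2): arr[1]=3 > arr[2]=1
(1, 5): arr[1]=3 > arr[5]=1
(3, 5): arr[3]=4 > arr[5]=1
(4, 5): arr[4]=6 > arr[5]=1

Total inversions: 7

The array has 7 inversion(s): (0,1), (0,2), (0,5), (1,2), (1,5), (3,5), (4,5). Each pair (i,j) satisfies i < j and arr[i] > arr[j].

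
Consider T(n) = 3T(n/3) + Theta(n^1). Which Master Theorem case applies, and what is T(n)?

Master Theorem for T(n) = 3T(n/3) + O(n^1):

a = 3, b = 3, c = 1
log_b(a) = log_3(3) = 1.0000

Case 2: c = 1 = log_3(3) = 1.0000
T(n) = O(n^1 log n) = O(n log n)

For T(n) = 3T(n/3) + O(n^1): log_3(3) = 1.0000. This is Case 2 of the Master Theorem (c = log_b(a), equal work at all levels), giving O(n log n).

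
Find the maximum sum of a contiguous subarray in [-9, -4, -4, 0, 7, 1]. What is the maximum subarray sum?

Using Kadane's algorithm on [-9, -4, -4, 0, 7, 1]:

Scanning through the array:
Position 1 (value -4): max_ending_here = -4, max_so_far = -4
Position 2 (value -4): max_ending_here = -4, max_so_far = -4
Position 3 (value 0): max_ending_here = 0, max_so_far = 0
Position 4 (value 7): max_ending_here = 7, max_so_far = 7
Position 5 (value 1): max_ending_here = 8, max_so_far = 8

Maximum subarray: [0, 7, 1]
Maximum sum: 8

The maximum subarray is [0, 7, 1] with sum 8. This subarray runs from index 3 to index 5.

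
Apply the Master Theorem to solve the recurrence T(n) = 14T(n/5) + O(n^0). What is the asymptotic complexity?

Master Theorem for T(n) = 14T(n/5) + O(n^0):

a = 14, b = 5, c = 0
log_b(a) = log_5(14) = 1.6397

Case 1: c = 0 < log_5(14) = 1.6397
T(n) = O(n^(log_5 14))

For T(n) = 14T(n/5) + O(n^0): log_5(14) = 1.6397. This is Case 1 of the Master Theorem (c < log_b(a), work dominated by leaves), giving O(n^(log_5 14)).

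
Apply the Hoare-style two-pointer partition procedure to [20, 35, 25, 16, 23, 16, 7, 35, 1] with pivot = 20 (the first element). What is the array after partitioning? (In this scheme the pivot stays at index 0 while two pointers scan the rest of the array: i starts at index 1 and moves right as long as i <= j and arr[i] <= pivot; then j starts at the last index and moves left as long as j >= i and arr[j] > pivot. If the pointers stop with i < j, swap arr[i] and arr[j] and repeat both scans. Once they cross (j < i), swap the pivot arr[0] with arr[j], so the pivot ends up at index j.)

Hoare-style two-pointer partition with pivot = 20:

Initial array: [20, 35, 25, 16, 23, 16, 7, 35, 1]

Pointers start at i = 1, j = 8.
i stops at index 1 (arr[1]=35 > 20), j stops at index 8 (arr[8]=1 <= 20): swap arr[1] and arr[8], array becomes [20, 1, 25, 16, 23, 16, 7, 35, 35]
i stops at index 2 (arr[2]=25 > 20), j stops at index 6 (arr[6]=7 <= 20): swap arr[2] and arr[6], array becomes [20, 1, 7, 16, 23, 16, 25, 35, 35]
i stops at index 4 (arr[4]=23 > 20), j stops at index 5 (arr[5]=16 <= 20): swap arr[4] and arr[5], array becomes [20, 1, 7, 16, 16, 23, 25, 35, 35]
i ends at 5, j ends at 4: the pointers have crossed (j < i), so scanning stops.

Swap pivot arr[0] with arr[4] to place pivot at position 4: [16, 1, 7, 16, 20, 23, 25, 35, 35]
Pivot position: 4

After partitioning with pivot 20, the array becomes [16, 1, 7, 16, 20, 23, 25, 35, 35]. The pivot is placed at index 4. All elements to the left of the pivot are <= 20, and all elements to the right are > 20.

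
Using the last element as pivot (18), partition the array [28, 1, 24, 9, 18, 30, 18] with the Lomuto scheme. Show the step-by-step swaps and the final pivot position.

Lomuto partition with pivot = 18:

Initial array: [28, 1, 24, 9, 18, 30, 18]

arr[0]=28 > 18: no swap
arr[1]=1 <= 18: swap with position 0, array becomes [1, 28, 24, 9, 18, 30, 18]
arr[2]=24 > 18: no swap
arr[3]=9 <= 18: swap with position 1, array becomes [1, 9, 24, 28, 18, 30, 18]
arr[4]=18 <= 18: swap with position 2, array becomes [1, 9, 18, 28, 24, 30, 18]
arr[5]=30 > 18: no swap

Place pivot at position 3: [1, 9, 18, 18, 24, 30, 28]
Pivot position: 3

After partitioning with pivot 18, the array becomes [1, 9, 18, 18, 24, 30, 28]. The pivot is placed at index 3. All elements to the left of the pivot are <= 18, and all elements to the right are > 18.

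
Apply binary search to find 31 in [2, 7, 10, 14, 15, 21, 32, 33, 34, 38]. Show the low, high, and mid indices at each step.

Binary search for 31 in [2, 7, 10, 14, 15, 21, 32, 33, 34, 38]:

lo=0, hi=9, mid=4, arr[mid]=15 -> 15 < 31, search right half
lo=5, hi=9, mid=7, arr[mid]=33 -> 33 > 31, search left half
lo=5, hi=6, mid=5, arr[mid]=21 -> 21 < 31, search right half
lo=6, hi=6, mid=6, arr[mid]=32 -> 32 > 31, search left half
lo=6 > hi=5, target 31 not found

Binary search determines that 31 is not in the array after 4 comparisons. The search space was exhausted without finding the target.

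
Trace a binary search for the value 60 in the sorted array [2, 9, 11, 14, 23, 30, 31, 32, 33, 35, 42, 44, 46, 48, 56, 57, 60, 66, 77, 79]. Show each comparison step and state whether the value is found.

Binary search for 60 in [2, 9, 11, 14, 23, 30, 31, 32, 33, 35, 42, 44, 46, 48, 56, 57, 60, 66, 77, 79]:

lo=0, hi=19, mid=9, arr[mid]=35 -> 35 < 60, search right half
lo=10, hi=19, mid=14, arr[mid]=56 -> 56 < 60, search right half
lo=15, hi=19, mid=17, arr[mid]=66 -> 66 > 60, search left half
lo=15, hi=16, mid=15, arr[mid]=57 -> 57 < 60, search right half
lo=16, hi=16, mid=16, arr[mid]=60 -> Found target at index 16!

Binary search finds 60 at index 16 after 5 comparisons. The search repeatedly halves the search space by comparing with the middle element.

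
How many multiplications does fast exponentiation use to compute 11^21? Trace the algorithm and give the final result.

Computing 11^21 by squaring (build up from 11^1; each line after the first costs one multiplication):

11^1 = 11
11^2 = (11^1)^2 = 11^2 = 121
11^4 = (11^2)^2 = 121^2 = 14641
11^5 = 11 * 11^4 = 11 * 14641 = 161051
11^10 = (11^5)^2 = 161051^2 = 25937424601
11^20 = (11^10)^2 = 25937424601^2 = 672749994932560009201
11^21 = 11 * 11^20 = 11 * 672749994932560009201 = 7400249944258160101211

Result: 7400249944258160101211
Multiplications needed: 6 (6 lines after 11^1)

11^21 = 7400249944258160101211. Using exponentiation by squaring, this requires 6 multiplications. The key idea: if the exponent is even, square the half-power; if odd, multiply by the base once.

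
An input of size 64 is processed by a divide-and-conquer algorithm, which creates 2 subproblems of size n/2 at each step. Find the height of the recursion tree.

For divide and conquer with division factor 2:

Problem sizes at each level:
Level 0: 64
Level 1: 32
Level 2: 16
Level 3: 8
Level 4: 4
Level 5: 2
Level 6: 1

The root is level 0 and the size-1 base case is level 6 (the tree spans levels 0 through 6, i.e. 7 levels counting the root), so the depth is the number of divisions: log_2(64) = 6

The recursion tree depth is log_2(64) = 6. At each level, the problem size is divided by 2, so it takes 6 divisions to reduce to a base case of size 1. The algorithm makes 2 recursive calls at each level.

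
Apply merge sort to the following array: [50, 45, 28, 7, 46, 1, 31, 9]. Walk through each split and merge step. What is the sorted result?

Merge sort trace:

Split: [50, 45, 28, 7, 46, 1, 31, 9] -> [50, 45, 28, 7] and [46, 1, 31, 9]
  Split: [50, 45, 28, 7] -> [50, 45] and [28, 7]
    Split: [50, 45] -> [50] and [45]
    Merge: [50] + [45] -> [45, 50]
    Split: [28, 7] -> [28] and [7]
    Merge: [28] + [7] -> [7, 28]
  Merge: [45, 50] + [7, 28] -> [7, 28, 45, 50]
  Split: [46, 1, 31, 9] -> [46, 1] and [31, 9]
    Split: [46, 1] -> [46] and [1]
    Merge: [46] + [1] -> [1, 46]
    Split: [31, 9] -> [31] and [9]
    Merge: [31] + [9] -> [9, 31]
  Merge: [1, 46] + [9, 31] -> [1, 9, 31, 46]
Merge: [7, 28, 45, 50] + [1, 9, 31, 46] -> [1, 7, 9, 28, 31, 45, 46, 50]

Final sorted array: [1, 7, 9, 28, 31, 45, 46, 50]

The merge sort proceeds by recursively splitting the array and merging sorted halves.
After all merges, the sorted array is [1, 7, 9, 28, 31, 45, 46, 50].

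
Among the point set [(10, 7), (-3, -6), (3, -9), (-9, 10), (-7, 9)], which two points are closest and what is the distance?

Computing all pairwise distances among 5 points:

d((10, 7), (-3, -6)) = 18.3848
d((10, 7), (3, -9)) = 17.4642
d((10, 7), (-9, 10)) = 19.2354
d((10, 7), (-7, 9)) = 17.1172
d((-3, -6), (3, -9)) = 6.7082
d((-3, -6), (-9, 10)) = 17.088
d((-3, -6), (-7, 9)) = 15.5242
d((3, -9), (-9, 10)) = 22.4722
d((3, -9), (-7, 9)) = 20.5913
d((-9, 10), (-7, 9)) = 2.2361 <-- minimum

Closest pair: (-9, 10) and (-7, 9) with distance 2.2361

The closest pair is (-9, 10) and (-7, 9) with Euclidean distance 2.2361. For 5 points, brute-force pairwise comparison is shown above. For large n, the divide-and-conquer algorithm (sort by x, recurse on halves, check the dividing strip) achieves O(n log n).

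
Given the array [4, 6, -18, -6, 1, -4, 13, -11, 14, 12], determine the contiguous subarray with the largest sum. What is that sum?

Using Kadane's algorithm on [4, 6, -18, -6, 1, -4, 13, -11, 14, 12]:

Scanning through the array:
Position 1 (value 6): max_ending_here = 10, max_so_far = 10
Position 2 (value -18): max_ending_here = -8, max_so_far = 10
Position 3 (value -6): max_ending_here = -6, max_so_far = 10
Position 4 (value 1): max_ending_here = 1, max_so_far = 10
Position 5 (value -4): max_ending_here = -3, max_so_far = 10
Position 6 (value 13): max_ending_here = 13, max_so_far = 13
Position 7 (value -11): max_ending_here = 2, max_so_far = 13
Position 8 (value 14): max_ending_here = 16, max_so_far = 16
Position 9 (value 12): max_ending_here = 28, max_so_far = 28

Maximum subarray: [13, -11, 14, 12]
Maximum sum: 28

The maximum subarray is [13, -11, 14, 12] with sum 28. This subarray runs from index 6 to index 9.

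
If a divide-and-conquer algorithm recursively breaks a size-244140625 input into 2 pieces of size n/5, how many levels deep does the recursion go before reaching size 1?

For divide and conquer with division factor 5:

Problem sizes at each level:
Level 0: 244140625
Level 1: 48828125
Level 2: 9765625
Level 3: 1953125
Level 4: 390625
Level 5: 78125
Level 6: 15625
Level 7: 3125
Level 8: 625
Level 9: 125
Level 10: 25
Level 11: 5
Level 12: 1

The root is level 0 and the size-1 base case is level 12 (the tree spans levels 0 through 12, i.e. 13 levels counting the root), so the depth is the number of divisions: log_5(244140625) = 12

The recursion tree depth is log_5(244140625) = 12. At each level, the problem size is divided by 5, so it takes 12 divisions to reduce to a base case of size 1. The algorithm makes 2 recursive calls at each level.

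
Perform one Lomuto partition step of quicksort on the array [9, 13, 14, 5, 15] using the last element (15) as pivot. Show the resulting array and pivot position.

Lomuto partition with pivot = 15:

Initial array: [9, 13, 14, 5, 15]

arr[0]=9 <= 15: swap with position 0, array becomes [9, 13, 14, 5, 15]
arr[1]=13 <= 15: swap with position 1, array becomes [9, 13, 14, 5, 15]
arr[2]=14 <= 15: swap with position 2, array becomes [9, 13, 14, 5, 15]
arr[3]=5 <= 15: swap with position 3, array becomes [9, 13, 14, 5, 15]

Place pivot at position 4: [9, 13, 14, 5, 15]
Pivot position: 4

After partitioning with pivot 15, the array becomes [9, 13, 14, 5, 15]. The pivot is placed at index 4. All elements to the left of the pivot are <= 15, and all elements to the right are > 15.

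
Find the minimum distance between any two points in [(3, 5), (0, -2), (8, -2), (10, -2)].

Computing all pairwise distances among 4 points:

d((3, 5), (0, -2)) = 7.6158
d((3, 5), (8, -2)) = 8.6023
d((3, 5), (10, -2)) = 9.8995
d((0, -2), (8, -2)) = 8.0
d((0, -2), (10, -2)) = 10.0
d((8, -2), (10, -2)) = 2.0 <-- minimum

Closest pair: (8, -2) and (10, -2) with distance 2.0

The closest pair is (8, -2) and (10, -2) with Euclidean distance 2.0. For 4 points, brute-force pairwise comparison is shown above. For large n, the divide-and-conquer algorithm (sort by x, recurse on halves, check the dividing strip) achieves O(n log n).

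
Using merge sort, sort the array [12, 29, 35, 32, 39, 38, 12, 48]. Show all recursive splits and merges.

Merge sort trace:

Split: [12, 29, 35, 32, 39, 38, 12, 48] -> [12, 29, 35, 32] and [39, 38, 12, 48]
  Split: [12, 29, 35, 32] -> [12, 29] and [35, 32]
    Split: [12, 29] -> [12] and [29]
    Merge: [12] + [29] -> [12, 29]
    Split: [35, 32] -> [35] and [32]
    Merge: [35] + [32] -> [32, 35]
  Merge: [12, 29] + [32, 35] -> [12, 29, 32, 35]
  Split: [39, 38, 12, 48] -> [39, 38] and [12, 48]
    Split: [39, 38] -> [39] and [38]
    Merge: [39] + [38] -> [38, 39]
    Split: [12, 48] -> [12] and [48]
    Merge: [12] + [48] -> [12, 48]
  Merge: [38, 39] + [12, 48] -> [12, 38, 39, 48]
Merge: [12, 29, 32, 35] + [12, 38, 39, 48] -> [12, 12, 29, 32, 35, 38, 39, 48]

Final sorted array: [12, 12, 29, 32, 35, 38, 39, 48]

The merge sort proceeds by recursively splitting the array and merging sorted halves.
After all merges, the sorted array is [12, 12, 29, 32, 35, 38, 39, 48].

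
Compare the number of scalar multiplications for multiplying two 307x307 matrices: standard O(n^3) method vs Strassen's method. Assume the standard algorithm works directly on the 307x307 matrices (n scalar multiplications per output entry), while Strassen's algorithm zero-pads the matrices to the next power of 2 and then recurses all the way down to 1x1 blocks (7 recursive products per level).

Matrix multiplication for 307x307 matrices:

Strassen's algorithm requires power-of-2 dimensions. Pad 307x307 to 512x512 (next power of 2).

Standard algorithm: 307^3 = 28934443 multiplications
Strassen's algorithm: 7^(log2(512)) = 7^9 = 40353607 multiplications
Difference: 28934443 - 40353607 = -11419164 (Strassen uses MORE here due to padding overhead — for small or just-over-power-of-2 n, padding can outweigh the per-level savings)

Standard: 28934443 multiplications (307^3). Strassen: 40353607 multiplications (7^9, after padding to 512x512). Strassen reduces 8 recursive multiplications to 7 at each level.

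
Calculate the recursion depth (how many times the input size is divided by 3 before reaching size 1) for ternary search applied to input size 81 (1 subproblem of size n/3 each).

For divide and conquer with division factor 3:

Problem sizes at each level:
Level 0: 81
Level 1: 27
Level 2: 9
Level 3: 3
Level 4: 1

The root is level 0 and the size-1 base case is level 4 (the tree spans levels 0 through 4, i.e. 5 levels counting the root), so the depth is the number of divisions: log_3(81) = 4

The recursion tree depth is log_3(81) = 4. At each level, the problem size is divided by 3, so it takes 4 divisions to reduce to a base case of size 1. The algorithm makes 1 recursive call at each level.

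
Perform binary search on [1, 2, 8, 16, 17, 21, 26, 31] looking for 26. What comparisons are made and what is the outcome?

Binary search for 26 in [1, 2, 8, 16, 17, 21, 26, 31]:

lo=0, hi=7, mid=3, arr[mid]=16 -> 16 < 26, search right half
lo=4, hi=7, mid=5, arr[mid]=21 -> 21 < 26, search right half
lo=6, hi=7, mid=6, arr[mid]=26 -> Found target at index 6!

Binary search finds 26 at index 6 after 3 comparisons. The search repeatedly halves the search space by comparing with the middle element.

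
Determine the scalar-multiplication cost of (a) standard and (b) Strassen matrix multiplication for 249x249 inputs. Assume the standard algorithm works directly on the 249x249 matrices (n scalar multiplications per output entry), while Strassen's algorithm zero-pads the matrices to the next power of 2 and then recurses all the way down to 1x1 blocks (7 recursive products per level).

Matrix multiplication for 249x249 matrices:

Strassen's algorithm requires power-of-2 dimensions. Pad 249x249 to 256x256 (next power of 2).

Standard algorithm: 249^3 = 15438249 multiplications
Strassen's algorithm: 7^(log2(256)) = 7^8 = 5764801 multiplications
Savings: 15438249 - 5764801 = 9673448 multiplications

Standard: 15438249 multiplications (249^3). Strassen: 5764801 multiplications (7^8, after padding to 256x256). Strassen reduces 8 recursive multiplications to 7 at each level.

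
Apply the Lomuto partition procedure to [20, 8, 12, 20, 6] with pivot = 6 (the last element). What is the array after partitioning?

Lomuto partition with pivot = 6:

Initial array: [20, 8, 12, 20, 6]

arr[0]=20 > 6: no swap
arr[1]=8 > 6: no swap
arr[2]=12 > 6: no swap
arr[3]=20 > 6: no swap

Place pivot at position 0: [6, 8, 12, 20, 20]
Pivot position: 0

After partitioning with pivot 6, the array becomes [6, 8, 12, 20, 20]. The pivot is placed at index 0. All elements to the left of the pivot are <= 6, and all elements to the right are > 6.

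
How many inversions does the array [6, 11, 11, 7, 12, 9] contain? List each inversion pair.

Finding inversions in [6, 11, 11, 7, 12, 9]:

(1, 3): arr[1]=11 > arr[3]=7
(1, 5): arr[1]=11 > arr[5]=9
(2, 3): arr[2]=11 > arr[3]=7
(2, 5): arr[2]=11 > arr[5]=9
(4, 5): arr[4]=12 > arr[5]=9

Total inversions: 5

The array has 5 inversion(s): (1,3), (1,5), (2,3), (2,5), (4,5). Each pair (i,j) satisfies i < j and arr[i] > arr[j].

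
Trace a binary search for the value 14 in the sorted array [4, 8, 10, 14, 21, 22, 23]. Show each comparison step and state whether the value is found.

Binary search for 14 in [4, 8, 10, 14, 21, 22, 23]:

lo=0, hi=6, mid=3, arr[mid]=14 -> Found target at index 3!

Binary search finds 14 at index 3 after 1 comparisons. The search repeatedly halves the search space by comparing with the middle element.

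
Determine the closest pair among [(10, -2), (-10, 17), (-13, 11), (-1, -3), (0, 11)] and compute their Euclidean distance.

Computing all pairwise distances among 5 points:

d((10, -2), (-10, 17)) = 27.5862
d((10, -2), (-13, 11)) = 26.4197
d((10, -2), (-1, -3)) = 11.0454
d((10, -2), (0, 11)) = 16.4012
d((-10, 17), (-13, 11)) = 6.7082 <-- minimum
d((-10, 17), (-1, -3)) = 21.9317
d((-10, 17), (0, 11)) = 11.6619
d((-13, 11), (-1, -3)) = 18.4391
d((-13, 11), (0, 11)) = 13.0
d((-1, -3), (0, 11)) = 14.0357

Closest pair: (-10, 17) and (-13, 11) with distance 6.7082

The closest pair is (-10, 17) and (-13, 11) with Euclidean distance 6.7082. For 5 points, brute-force pairwise comparison is shown above. For large n, the divide-and-conquer algorithm (sort by x, recurse on halves, check the dividing strip) achieves O(n log n).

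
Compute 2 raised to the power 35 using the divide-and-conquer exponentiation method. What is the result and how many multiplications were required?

Computing 2^35 by squaring (build up from 2^1; each line after the first costs one multiplication):

2^1 = 2
2^2 = (2^1)^2 = 2^2 = 4
2^4 = (2^2)^2 = 4^2 = 16
2^8 = (2^4)^2 = 16^2 = 256
2^16 = (2^8)^2 = 256^2 = 65536
2^17 = 2 * 2^16 = 2 * 65536 = 131072
2^34 = (2^17)^2 = 131072^2 = 17179869184
2^35 = 2 * 2^34 = 2 * 17179869184 = 34359738368

Result: 34359738368
Multiplications needed: 7 (7 lines after 2^1)

2^35 = 34359738368. Using exponentiation by squaring, this requires 7 multiplications. The key idea: if the exponent is even, square the half-power; if odd, multiply by the base once.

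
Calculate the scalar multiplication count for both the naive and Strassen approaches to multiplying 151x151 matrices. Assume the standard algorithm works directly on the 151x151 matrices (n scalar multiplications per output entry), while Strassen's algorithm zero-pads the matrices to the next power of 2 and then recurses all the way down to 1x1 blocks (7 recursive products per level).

Matrix multiplication for 151x151 matrices:

Strassen's algorithm requires power-of-2 dimensions. Pad 151x151 to 256x256 (next power of 2).

Standard algorithm: 151^3 = 3442951 multiplications
Strassen's algorithm: 7^(log2(256)) = 7^8 = 5764801 multiplications
Difference: 3442951 - 5764801 = -2321850 (Strassen uses MORE here due to padding overhead — for small or just-over-power-of-2 n, padding can outweigh the per-level savings)

Standard: 3442951 multiplications (151^3). Strassen: 5764801 multiplications (7^8, after padding to 256x256). Strassen reduces 8 recursive multiplications to 7 at each level.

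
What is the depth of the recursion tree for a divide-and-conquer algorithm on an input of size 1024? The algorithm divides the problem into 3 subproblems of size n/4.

For divide and conquer with division factor 4:

Problem sizes at each level:
Level 0: 1024
Level 1: 256
Level 2: 64
Level 3: 16
Level 4: 4
Level 5: 1

The root is level 0 and the size-1 base case is level 5 (the tree spans levels 0 through 5, i.e. 6 levels counting the root), so the depth is the number of divisions: log_4(1024) = 5

The recursion tree depth is log_4(1024) = 5. At each level, the problem size is divided by 4, so it takes 5 divisions to reduce to a base case of size 1. The algorithm makes 3 recursive calls at each level.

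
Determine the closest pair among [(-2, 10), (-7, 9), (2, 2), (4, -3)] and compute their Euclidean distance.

Computing all pairwise distances among 4 points:

d((-2, 10), (-7, 9)) = 5.099 <-- minimum
d((-2, 10), (2, 2)) = 8.9443
d((-2, 10), (4, -3)) = 14.3178
d((-7, 9), (2, 2)) = 11.4018
d((-7, 9), (4, -3)) = 16.2788
d((2, 2), (4, -3)) = 5.3852

Closest pair: (-2, 10) and (-7, 9) with distance 5.099

The closest pair is (-2, 10) and (-7, 9) with Euclidean distance 5.099. For 4 points, brute-force pairwise comparison is shown above. For large n, the divide-and-conquer algorithm (sort by x, recurse on halves, check the dividing strip) achieves O(n log n).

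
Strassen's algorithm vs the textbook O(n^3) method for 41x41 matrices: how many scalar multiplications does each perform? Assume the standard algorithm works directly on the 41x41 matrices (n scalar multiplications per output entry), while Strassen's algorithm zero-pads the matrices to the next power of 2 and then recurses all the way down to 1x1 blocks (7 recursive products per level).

Matrix multiplication for 41x41 matrices:

Strassen's algorithm requires power-of-2 dimensions. Pad 41x41 to 64x64 (next power of 2).

Standard algorithm: 41^3 = 68921 multiplications
Strassen's algorithm: 7^(log2(64)) = 7^6 = 117649 multiplications
Difference: 68921 - 117649 = -48728 (Strassen uses MORE here due to padding overhead — for small or just-over-power-of-2 n, padding can outweigh the per-level savings)

Standard: 68921 multiplications (41^3). Strassen: 117649 multiplications (7^6, after padding to 64x64). Strassen reduces 8 recursive multiplications to 7 at each level.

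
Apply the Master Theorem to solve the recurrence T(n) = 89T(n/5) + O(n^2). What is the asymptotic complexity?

Master Theorem for T(n) = 89T(n/5) + O(n^2):

a = 89, b = 5, c = 2
log_b(a) = log_5(89) = 2.7889

Case 1: c = 2 < log_5(89) = 2.7889
T(n) = O(n^(log_5 89))

For T(n) = 89T(n/5) + O(n^2): log_5(89) = 2.7889. This is Case 1 of the Master Theorem (c < log_b(a), work dominated by leaves), giving O(n^(log_5 89)).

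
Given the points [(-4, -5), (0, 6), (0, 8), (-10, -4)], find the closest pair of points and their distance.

Computing all pairwise distances among 4 points:

d((-4, -5), (0, 6)) = 11.7047
d((-4, -5), (0, 8)) = 13.6015
d((-4, -5), (-10, -4)) = 6.0828
d((0, 6), (0, 8)) = 2.0 <-- minimum
d((0, 6), (-10, -4)) = 14.1421
d((0, 8), (-10, -4)) = 15.6205

Closest pair: (0, 6) and (0, 8) with distance 2.0

The closest pair is (0, 6) and (0, 8) with Euclidean distance 2.0. For 4 points, brute-force pairwise comparison is shown above. For large n, the divide-and-conquer algorithm (sort by x, recurse on halves, check the dividing strip) achieves O(n log n).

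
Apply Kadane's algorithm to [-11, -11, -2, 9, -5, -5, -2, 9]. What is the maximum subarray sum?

Using Kadane's algorithm on [-11, -11, -2, 9, -5, -5, -2, 9]:

Scanning through the array:
Position 1 (value -11): max_ending_here = -11, max_so_far = -11
Position 2 (value -2): max_ending_here = -2, max_so_far = -2
Position 3 (value 9): max_ending_here = 9, max_so_far = 9
Position 4 (value -5): max_ending_here = 4, max_so_far = 9
Position 5 (value -5): max_ending_here = -1, max_so_far = 9
Position 6 (value -2): max_ending_here = -2, max_so_far = 9
Position 7 (value 9): max_ending_here = 9, max_so_far = 9

Maximum subarray: [9]
Maximum sum: 9

The maximum subarray is [9] with sum 9. This subarray runs from index 3 to index 3.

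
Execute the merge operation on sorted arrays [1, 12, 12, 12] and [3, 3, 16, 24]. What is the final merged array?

Merging process:

Compare 1 vs 3: take 1 from left. Merged: [1]
Compare 12 vs 3: take 3 from right. Merged: [1, 3]
Compare 12 vs 3: take 3 from right. Merged: [1, 3, 3]
Compare 12 vs 16: take 12 from left. Merged: [1, 3, 3, 12]
Compare 12 vs 16: take 12 from left. Merged: [1, 3, 3, 12, 12]
Compare 12 vs 16: take 12 from left. Merged: [1, 3, 3, 12, 12, 12]
Append remaining from right: [16, 24]. Merged: [1, 3, 3, 12, 12, 12, 16, 24]

Final merged array: [1, 3, 3, 12, 12, 12, 16, 24]
Total comparisons: 6

The merged array is [1, 3, 3, 12, 12, 12, 16, 24], requiring 6 comparisons. The merge step runs in O(n) time where n is the total number of elements.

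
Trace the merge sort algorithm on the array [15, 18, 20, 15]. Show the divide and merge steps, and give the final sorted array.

Merge sort trace:

Split: [15, 18, 20, 15] -> [15, 18] and [20, 15]
  Split: [15, 18] -> [15] and [18]
  Merge: [15] + [18] -> [15, 18]
  Split: [20, 15] -> [20] and [15]
  Merge: [20] + [15] -> [15, 20]
Merge: [15, 18] + [15, 20] -> [15, 15, 18, 20]

Final sorted array: [15, 15, 18, 20]

The merge sort proceeds by recursively splitting the array and merging sorted halves.
After all merges, the sorted array is [15, 15, 18, 20].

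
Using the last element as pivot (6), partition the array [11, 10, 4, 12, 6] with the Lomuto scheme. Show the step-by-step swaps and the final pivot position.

Lomuto partition with pivot = 6:

Initial array: [11, 10, 4, 12, 6]

arr[0]=11 > 6: no swap
arr[1]=10 > 6: no swap
arr[2]=4 <= 6: swap with position 0, array becomes [4, 10, 11, 12, 6]
arr[3]=12 > 6: no swap

Place pivot at position 1: [4, 6, 11, 12, 10]
Pivot position: 1

After partitioning with pivot 6, the array becomes [4, 6, 11, 12, 10]. The pivot is placed at index 1. All elements to the left of the pivot are <= 6, and all elements to the right are > 6.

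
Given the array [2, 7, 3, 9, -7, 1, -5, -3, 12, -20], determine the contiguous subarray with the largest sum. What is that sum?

Using Kadane's algorithm on [2, 7, 3, 9, -7, 1, -5, -3, 12, -20]:

Scanning through the array:
Position 1 (value 7): max_ending_here = 9, max_so_far = 9
Position 2 (value 3): max_ending_here = 12, max_so_far = 12
Position 3 (value 9): max_ending_here = 21, max_so_far = 21
Position 4 (value -7): max_ending_here = 14, max_so_far = 21
Position 5 (value 1): max_ending_here = 15, max_so_far = 21
Position 6 (value -5): max_ending_here = 10, max_so_far = 21
Position 7 (value -3): max_ending_here = 7, max_so_far = 21
Position 8 (value 12): max_ending_here = 19, max_so_far = 21
Position 9 (value -20): max_ending_here = -1, max_so_far = 21

Maximum subarray: [2, 7, 3, 9]
Maximum sum: 21

The maximum subarray is [2, 7, 3, 9] with sum 21. This subarray runs from index 0 to index 3.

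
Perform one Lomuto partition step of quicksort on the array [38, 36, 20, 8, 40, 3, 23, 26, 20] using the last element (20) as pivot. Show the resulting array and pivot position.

Lomuto partition with pivot = 20:

Initial array: [38, 36, 20, 8, 40, 3, 23, 26, 20]

arr[0]=38 > 20: no swap
arr[1]=36 > 20: no swap
arr[2]=20 <= 20: swap with position 0, array becomes [20, 36, 38, 8, 40, 3, 23, 26, 20]
arr[3]=8 <= 20: swap with position 1, array becomes [20, 8, 38, 36, 40, 3, 23, 26, 20]
arr[4]=40 > 20: no swap
arr[5]=3 <= 20: swap with position 2, array becomes [20, 8, 3, 36, 40, 38, 23, 26, 20]
arr[6]=23 > 20: no swap
arr[7]=26 > 20: no swap

Place pivot at position 3: [20, 8, 3, 20, 40, 38, 23, 26, 36]
Pivot position: 3

After partitioning with pivot 20, the array becomes [20, 8, 3, 20, 40, 38, 23, 26, 36]. The pivot is placed at index 3. All elements to the left of the pivot are <= 20, and all elements to the right are > 20.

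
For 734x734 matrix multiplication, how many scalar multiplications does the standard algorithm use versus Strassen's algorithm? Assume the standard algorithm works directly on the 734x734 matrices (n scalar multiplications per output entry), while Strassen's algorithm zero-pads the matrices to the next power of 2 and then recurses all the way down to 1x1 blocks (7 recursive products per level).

Matrix multiplication for 734x734 matrices:

Strassen's algorithm requires power-of-2 dimensions. Pad 734x734 to 1024x1024 (next power of 2).

Standard algorithm: 734^3 = 395446904 multiplications
Strassen's algorithm: 7^(log2(1024)) = 7^10 = 282475249 multiplications
Savings: 395446904 - 282475249 = 112971655 multiplications

Standard: 395446904 multiplications (734^3). Strassen: 282475249 multiplications (7^10, after padding to 1024x1024). Strassen reduces 8 recursive multiplications to 7 at each level.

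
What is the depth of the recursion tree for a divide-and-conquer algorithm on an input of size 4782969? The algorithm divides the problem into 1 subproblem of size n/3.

For divide and conquer with division factor 3:

Problem sizes at each level:
Level 0: 4782969
Level 1: 1594323
Level 2: 531441
Level 3: 177147
Level 4: 59049
Level 5: 19683
Level 6: 6561
Level 7: 2187
Level 8: 729
Level 9: 243
Level 10: 81
Level 11: 27
Level 12: 9
Level 13: 3
Level 14: 1

The root is level 0 and the size-1 base case is level 14 (the tree spans levels 0 through 14, i.e. 15 levels counting the root), so the depth is the number of divisions: log_3(4782969) = 14

The recursion tree depth is log_3(4782969) = 14. At each level, the problem size is divided by 3, so it takes 14 divisions to reduce to a base case of size 1. The algorithm makes 1 recursive call at each level.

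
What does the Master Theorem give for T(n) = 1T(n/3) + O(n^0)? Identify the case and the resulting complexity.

Master Theorem for T(n) = 1T(n/3) + O(n^0):

a = 1, b = 3, c = 0
log_b(a) = log_3(1) = 0.0000

Case 2: c = 0 = log_3(1) = 0.0000
T(n) = O(n^0 log n) = O(log n)

For T(n) = 1T(n/3) + O(n^0): log_3(1) = 0.0000. This is Case 2 of the Master Theorem (c = log_b(a), equal work at all levels), giving O(log n).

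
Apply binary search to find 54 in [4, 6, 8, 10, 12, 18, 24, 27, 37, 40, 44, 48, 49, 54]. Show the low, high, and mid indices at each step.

Binary search for 54 in [4, 6, 8, 10, 12, 18, 24, 27, 37, 40, 44, 48, 49, 54]:

lo=0, hi=13, mid=6, arr[mid]=24 -> 24 < 54, search right half
lo=7, hi=13, mid=10, arr[mid]=44 -> 44 < 54, search right half
lo=11, hi=13, mid=12, arr[mid]=49 -> 49 < 54, search right half
lo=13, hi=13, mid=13, arr[mid]=54 -> Found target at index 13!

Binary search finds 54 at index 13 after 4 comparisons. The search repeatedly halves the search space by comparing with the middle element.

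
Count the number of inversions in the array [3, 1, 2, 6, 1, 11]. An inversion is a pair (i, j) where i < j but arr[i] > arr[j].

Finding inversions in [3, 1, 2, 6, 1, 11]:

(0, 1): arr[0]=3 > arr[1]=1
(0, 2): arr[0]=3 > arr[2]=2
(0, 4): arr[0]=3 > arr[4]=1
(2, 4): arr[2]=2 > arr[4]=1
(3, 4): arr[3]=6 > arr[4]=1

Total inversions: 5

The array has 5 inversion(s): (0,1), (0,2), (0,4), (2,4), (3,4). Each pair (i,j) satisfies i < j and arr[i] > arr[j].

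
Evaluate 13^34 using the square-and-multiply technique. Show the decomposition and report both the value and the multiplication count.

Computing 13^34 by squaring (build up from 13^1; each line after the first costs one multiplication):

13^1 = 13
13^2 = (13^1)^2 = 13^2 = 169
13^4 = (13^2)^2 = 169^2 = 28561
13^8 = (13^4)^2 = 28561^2 = 815730721
13^16 = (13^8)^2 = 815730721^2 = 665416609183179841
13^17 = 13 * 13^16 = 13 * 665416609183179841 = 8650415919381337933
13^34 = (13^17)^2 = 8650415919381337933^2 = 74829695578286078013428929473144712489

Result: 74829695578286078013428929473144712489
Multiplications needed: 6 (6 lines after 13^1)

13^34 = 74829695578286078013428929473144712489. Using exponentiation by squaring, this requires 6 multiplications. The key idea: if the exponent is even, square the half-power; if odd, multiply by the base once.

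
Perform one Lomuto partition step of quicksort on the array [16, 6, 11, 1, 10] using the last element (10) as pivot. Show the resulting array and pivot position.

Lomuto partition with pivot = 10:

Initial array: [16, 6, 11, 1, 10]

arr[0]=16 > 10: no swap
arr[1]=6 <= 10: swap with position 0, array becomes [6, 16, 11, 1, 10]
arr[2]=11 > 10: no swap
arr[3]=1 <= 10: swap with position 1, array becomes [6, 1, 11, 16, 10]

Place pivot at position 2: [6, 1, 10, 16, 11]
Pivot position: 2

After partitioning with pivot 10, the array becomes [6, 1, 10, 16, 11]. The pivot is placed at index 2. All elements to the left of the pivot are <= 10, and all elements to the right are > 10.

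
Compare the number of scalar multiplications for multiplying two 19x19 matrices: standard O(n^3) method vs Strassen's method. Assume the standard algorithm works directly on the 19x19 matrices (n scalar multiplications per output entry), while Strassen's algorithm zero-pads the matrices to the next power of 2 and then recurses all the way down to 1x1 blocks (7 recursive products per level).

Matrix multiplication for 19x19 matrices:

Strassen's algorithm requires power-of-2 dimensions. Pad 19x19 to 32x32 (next power of 2).

Standard algorithm: 19^3 = 6859 multiplications
Strassen's algorithm: 7^(log2(32)) = 7^5 = 16807 multiplications
Difference: 6859 - 16807 = -9948 (Strassen uses MORE here due to padding overhead — for small or just-over-power-of-2 n, padding can outweigh the per-level savings)

Standard: 6859 multiplications (19^3). Strassen: 16807 multiplications (7^5, after padding to 32x32). Strassen reduces 8 recursive multiplications to 7 at each level.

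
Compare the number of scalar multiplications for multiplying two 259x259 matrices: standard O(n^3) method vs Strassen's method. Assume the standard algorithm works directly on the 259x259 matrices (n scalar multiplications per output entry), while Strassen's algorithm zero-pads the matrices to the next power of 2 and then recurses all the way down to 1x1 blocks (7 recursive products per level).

Matrix multiplication for 259x259 matrices:

Strassen's algorithm requires power-of-2 dimensions. Pad 259x259 to 512x512 (next power of 2).

Standard algorithm: 259^3 = 17373979 multiplications
Strassen's algorithm: 7^(log2(512)) = 7^9 = 40353607 multiplications
Difference: 17373979 - 40353607 = -22979628 (Strassen uses MORE here due to padding overhead — for small or just-over-power-of-2 n, padding can outweigh the per-level savings)

Standard: 17373979 multiplications (259^3). Strassen: 40353607 multiplications (7^9, after padding to 512x512). Strassen reduces 8 recursive multiplications to 7 at each level.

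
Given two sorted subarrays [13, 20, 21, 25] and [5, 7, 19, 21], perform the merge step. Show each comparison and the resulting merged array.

Merging process:

Compare 13 vs 5: take 5 from right. Merged: [5]
Compare 13 vs 7: take 7 from right. Merged: [5, 7]
Compare 13 vs 19: take 13 from left. Merged: [5, 7, 13]
Compare 20 vs 19: take 19 from right. Merged: [5, 7, 13, 19]
Compare 20 vs 21: take 20 from left. Merged: [5, 7, 13, 19, 20]
Compare 21 vs 21: take 21 from left. Merged: [5, 7, 13, 19, 20, 21]
Compare 25 vs 21: take 21 from right. Merged: [5, 7, 13, 19, 20, 21, 21]
Append remaining from left: [25]. Merged: [5, 7, 13, 19, 20, 21, 21, 25]

Final merged array: [5, 7, 13, 19, 20, 21, 21, 25]
Total comparisons: 7

The merged array is [5, 7, 13, 19, 20, 21, 21, 25], requiring 7 comparisons. The merge step runs in O(n) time where n is the total number of elements.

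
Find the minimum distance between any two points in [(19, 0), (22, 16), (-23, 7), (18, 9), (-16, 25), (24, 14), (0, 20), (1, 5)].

Computing all pairwise distances among 8 points:

d((19, 0), (22, 16)) = 16.2788
d((19, 0), (-23, 7)) = 42.5793
d((19, 0), (18, 9)) = 9.0554
d((19, 0), (-16, 25)) = 43.0116
d((19, 0), (24, 14)) = 14.8661
d((19, 0), (0, 20)) = 27.5862
d((19, 0), (1, 5)) = 18.6815
d((22, 16), (-23, 7)) = 45.8912
d((22, 16), (18, 9)) = 8.0623
d((22, 16), (-16, 25)) = 39.0512
d((22, 16), (24, 14)) = 2.8284 <-- minimum
d((22, 16), (0, 20)) = 22.3607
d((22, 16), (1, 5)) = 23.7065
d((-23, 7), (18, 9)) = 41.0488
d((-23, 7), (-16, 25)) = 19.3132
d((-23, 7), (24, 14)) = 47.5184
d((-23, 7), (0, 20)) = 26.4197
d((-23, 7), (1, 5)) = 24.0832
d((18, 9), (-16, 25)) = 37.5766
d((18, 9), (24, 14)) = 7.8102
d((18, 9), (0, 20)) = 21.095
d((18, 9), (1, 5)) = 17.4642
d((-16, 25), (24, 14)) = 41.4849
d((-16, 25), (0, 20)) = 16.7631
d((-16, 25), (1, 5)) = 26.2488
d((24, 14), (0, 20)) = 24.7386
d((24, 14), (1, 5)) = 24.6982
d((0, 20), (1, 5)) = 15.0333

Closest pair: (22, 16) and (24, 14) with distance 2.8284

The closest pair is (22, 16) and (24, 14) with Euclidean distance 2.8284. For 8 points, brute-force pairwise comparison is shown above. For large n, the divide-and-conquer algorithm (sort by x, recurse on halves, check the dividing strip) achieves O(n log n).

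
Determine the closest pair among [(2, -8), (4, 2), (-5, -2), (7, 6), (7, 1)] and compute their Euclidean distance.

Computing all pairwise distances among 5 points:

d((2, -8), (4, 2)) = 10.198
d((2, -8), (-5, -2)) = 9.2195
d((2, -8), (7, 6)) = 14.8661
d((2, -8), (7, 1)) = 10.2956
d((4, 2), (-5, -2)) = 9.8489
d((4, 2), (7, 6)) = 5.0
d((4, 2), (7, 1)) = 3.1623 <-- minimum
d((-5, -2), (7, 6)) = 14.4222
d((-5, -2), (7, 1)) = 12.3693
d((7, 6), (7, 1)) = 5.0

Closest pair: (4, 2) and (7, 1) with distance 3.1623

The closest pair is (4, 2) and (7, 1) with Euclidean distance 3.1623. For 5 points, brute-force pairwise comparison is shown above. For large n, the divide-and-conquer algorithm (sort by x, recurse on halves, check the dividing strip) achieves O(n log n).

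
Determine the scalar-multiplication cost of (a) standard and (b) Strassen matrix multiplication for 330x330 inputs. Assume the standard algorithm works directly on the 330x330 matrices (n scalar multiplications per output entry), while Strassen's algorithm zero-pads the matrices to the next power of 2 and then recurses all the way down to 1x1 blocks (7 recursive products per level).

Matrix multiplication for 330x330 matrices:

Strassen's algorithm requires power-of-2 dimensions. Pad 330x330 to 512x512 (next power of 2).

Standard algorithm: 330^3 = 35937000 multiplications
Strassen's algorithm: 7^(log2(512)) = 7^9 = 40353607 multiplications
Difference: 35937000 - 40353607 = -4416607 (Strassen uses MORE here due to padding overhead — for small or just-over-power-of-2 n, padding can outweigh the per-level savings)

Standard: 35937000 multiplications (330^3). Strassen: 40353607 multiplications (7^9, after padding to 512x512). Strassen reduces 8 recursive multiplications to 7 at each level.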